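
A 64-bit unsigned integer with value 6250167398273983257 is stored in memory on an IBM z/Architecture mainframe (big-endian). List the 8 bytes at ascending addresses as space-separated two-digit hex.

6250167398273983257 in hexadecimal, padded to 64 bits, is 0x56BD0E2248D92319.
Split into bytes (most-significant first): 56 BD 0E 22 48 D9 23 19.
Big-endian: lowest address holds the most-significant byte.
So the memory order matches the most-significant-first order: 56 BD 0E 22 48 D9 23 19.

56 BD 0E 22 48 D9 23 19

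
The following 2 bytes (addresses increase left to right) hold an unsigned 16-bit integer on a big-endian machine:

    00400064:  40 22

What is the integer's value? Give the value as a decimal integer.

16418

Big-endian stores the most-significant byte at the lowest address.
The bytes are already most-significant first: 0x4022.
0x4022 = 16418.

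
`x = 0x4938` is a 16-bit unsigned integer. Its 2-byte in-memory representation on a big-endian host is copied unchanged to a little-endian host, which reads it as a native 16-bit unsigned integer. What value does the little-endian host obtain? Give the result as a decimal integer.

14409

Stored big-endian, the bytes at ascending addresses are 49 38.
Read back as little-endian, the first byte is least significant, giving 0x3849.
0x3849 = 14409.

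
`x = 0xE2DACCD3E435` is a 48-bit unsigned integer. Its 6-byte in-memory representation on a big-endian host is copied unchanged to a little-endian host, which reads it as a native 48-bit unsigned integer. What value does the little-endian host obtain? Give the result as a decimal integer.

Stored big-endian, the bytes at ascending addresses are E2 DA CC D3 E4 35.
Read back as little-endian, the first byte is least significant, giving 0x35E4D3CCDAE2.
0x35E4D3CCDAE2 = 59256922233570.

59256922233570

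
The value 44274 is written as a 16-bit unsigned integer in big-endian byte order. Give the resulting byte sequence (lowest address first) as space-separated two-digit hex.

AC F2

44274 in hexadecimal, padded to 16 bits, is 0xACF2.
Split into bytes (most-significant first): AC F2.
Big-endian: lowest address holds the most-significant byte.
So the memory order matches the most-significant-first order: AC F2.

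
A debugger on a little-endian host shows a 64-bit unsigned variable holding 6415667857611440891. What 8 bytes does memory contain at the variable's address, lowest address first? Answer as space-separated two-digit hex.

6415667857611440891 in hexadecimal, padded to 64 bits, is 0x590907ECC1D242FB.
Split into bytes (most-significant first): 59 09 07 EC C1 D2 42 FB.
In little-endian order the low byte comes first in memory.
So at ascending addresses the bytes are FB 42 D2 C1 EC 07 09 59.

FB 42 D2 C1 EC 07 09 59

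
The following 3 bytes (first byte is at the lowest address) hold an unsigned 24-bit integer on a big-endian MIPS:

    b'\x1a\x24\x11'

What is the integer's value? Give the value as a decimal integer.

Big-endian: lowest address holds the most-significant byte.
The bytes are already most-significant first: 0x1A2411.
0x1A2411 = 1713169.

1713169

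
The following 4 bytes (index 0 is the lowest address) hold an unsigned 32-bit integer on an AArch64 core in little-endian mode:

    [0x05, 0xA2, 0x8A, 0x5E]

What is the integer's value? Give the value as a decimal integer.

1586143749

Little-endian stores the least-significant byte at the lowest address.
Reassemble most-significant byte first: 5E 8A A2 05 → 0x5E8AA205.
0x5E8AA205 = 1586143749.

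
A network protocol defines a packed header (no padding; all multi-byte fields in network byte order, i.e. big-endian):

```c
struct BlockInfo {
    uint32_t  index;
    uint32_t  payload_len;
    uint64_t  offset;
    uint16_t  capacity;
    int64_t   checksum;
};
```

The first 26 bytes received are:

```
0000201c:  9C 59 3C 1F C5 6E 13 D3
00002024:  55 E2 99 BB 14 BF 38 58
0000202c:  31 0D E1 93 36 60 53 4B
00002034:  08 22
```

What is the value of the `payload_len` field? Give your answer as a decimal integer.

`payload_len` follows `index` (4 bytes), so it starts at byte offset 4 and occupies 4 bytes.
Bytes at offsets 4..7: C5 6E 13 D3.
In big-endian order the high byte comes first in memory.
The bytes are already most-significant first: 0xC56E13D3.
0xC56E13D3 = 3312325587.

3312325587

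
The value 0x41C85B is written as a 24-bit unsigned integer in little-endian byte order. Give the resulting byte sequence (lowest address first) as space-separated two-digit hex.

5B C8 41

Split into bytes (most-significant first): 41 C8 5B.
Little-endian stores the least-significant byte at the lowest address.
So at ascending addresses the bytes are 5B C8 41.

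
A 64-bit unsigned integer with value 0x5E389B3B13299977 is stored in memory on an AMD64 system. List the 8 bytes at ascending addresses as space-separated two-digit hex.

Split into bytes (most-significant first): 5E 38 9B 3B 13 29 99 77.
In little-endian order the low byte comes first in memory.
So at ascending addresses the bytes are 77 99 29 13 3B 9B 38 5E.

77 99 29 13 3B 9B 38 5E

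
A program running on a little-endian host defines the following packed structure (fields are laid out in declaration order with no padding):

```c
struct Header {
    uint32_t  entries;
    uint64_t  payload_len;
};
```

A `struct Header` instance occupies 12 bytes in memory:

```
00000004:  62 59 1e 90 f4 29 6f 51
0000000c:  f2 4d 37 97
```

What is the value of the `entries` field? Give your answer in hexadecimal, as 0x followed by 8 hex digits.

0x901E5962

`entries` is the first field, at byte offset 0, occupying 4 bytes.
Bytes at offsets 0..3: 62 59 1E 90.
Little-endian: lowest address holds the least-significant byte.
Reassemble most-significant byte first: 90 1E 59 62 → 0x901E5962.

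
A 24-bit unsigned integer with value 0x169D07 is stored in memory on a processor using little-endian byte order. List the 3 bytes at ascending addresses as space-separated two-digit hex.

Split into bytes (most-significant first): 16 9D 07.
Little-endian stores the least-significant byte at the lowest address.
So at ascending addresses the bytes are 07 9D 16.

07 9D 16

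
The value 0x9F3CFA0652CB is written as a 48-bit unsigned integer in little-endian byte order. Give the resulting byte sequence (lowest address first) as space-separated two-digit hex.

Split into bytes (most-significant first): 9F 3C FA 06 52 CB.
Little-endian: lowest address holds the least-significant byte.
So at ascending addresses the bytes are CB 52 06 FA 3C 9F.

CB 52 06 FA 3C 9F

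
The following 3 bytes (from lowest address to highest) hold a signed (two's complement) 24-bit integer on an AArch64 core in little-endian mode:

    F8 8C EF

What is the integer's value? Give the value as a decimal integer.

-1078024

Little-endian stores the least-significant byte at the lowest address.
Reassemble most-significant byte first: EF 8C F8 → 0xEF8CF8.
Top bit is set, so as a signed 24-bit value this is 0xEF8CF8 − 2^24 = -1078024.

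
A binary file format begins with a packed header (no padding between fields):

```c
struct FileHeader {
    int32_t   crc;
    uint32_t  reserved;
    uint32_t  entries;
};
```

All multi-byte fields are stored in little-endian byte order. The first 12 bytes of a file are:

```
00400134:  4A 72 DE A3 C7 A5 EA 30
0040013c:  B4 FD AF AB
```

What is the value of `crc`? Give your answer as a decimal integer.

-1545702838

`crc` is the first field, at byte offset 0, occupying 4 bytes.
Bytes at offsets 0..3: 4A 72 DE A3.
Little-endian stores the least-significant byte at the lowest address.
Reassemble most-significant byte first: A3 DE 72 4A → 0xA3DE724A.
Top bit is set, so as a signed 32-bit value this is 0xA3DE724A − 2^32 = -1545702838.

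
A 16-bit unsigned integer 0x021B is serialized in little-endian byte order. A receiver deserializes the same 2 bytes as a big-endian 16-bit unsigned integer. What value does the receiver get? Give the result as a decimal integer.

6914

Stored little-endian, the bytes at ascending addresses are 1B 02.
Read back as big-endian, the last byte is least significant, giving 0x1B02.
0x1B02 = 6914.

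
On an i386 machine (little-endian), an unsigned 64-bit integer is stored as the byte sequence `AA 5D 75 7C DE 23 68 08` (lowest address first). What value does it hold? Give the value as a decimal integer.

Little-endian stores the least-significant byte at the lowest address.
Reassemble most-significant byte first: 08 68 23 DE 7C 75 5D AA → 0x086823DE7C755DAA.
0x086823DE7C755DAA = 605773588359110058.

605773588359110058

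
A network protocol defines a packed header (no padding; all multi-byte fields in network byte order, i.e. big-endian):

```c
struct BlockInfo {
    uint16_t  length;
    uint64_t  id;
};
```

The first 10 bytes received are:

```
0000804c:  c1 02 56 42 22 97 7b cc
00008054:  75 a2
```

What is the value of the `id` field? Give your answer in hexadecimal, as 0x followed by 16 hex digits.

0x564222977BCC75A2

`id` follows `length` (2 bytes), so it starts at byte offset 2 and occupies 8 bytes.
Bytes at offsets 2..9: 56 42 22 97 7B CC 75 A2.
In big-endian order the high byte comes first in memory.
The bytes are already most-significant first: 0x564222977BCC75A2.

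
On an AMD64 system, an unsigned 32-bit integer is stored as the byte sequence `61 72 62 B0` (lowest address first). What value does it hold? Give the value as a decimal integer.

Little-endian: lowest address holds the least-significant byte.
Reassemble most-significant byte first: B0 62 72 61 → 0xB0627261.
0xB0627261 = 2959241825.

2959241825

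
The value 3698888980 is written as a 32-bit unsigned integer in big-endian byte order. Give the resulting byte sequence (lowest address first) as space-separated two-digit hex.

3698888980 in hexadecimal, padded to 32 bits, is 0xDC789114.
Split into bytes (most-significant first): DC 78 91 14.
Big-endian: lowest address holds the most-significant byte.
So the memory order matches the most-significant-first order: DC 78 91 14.

DC 78 91 14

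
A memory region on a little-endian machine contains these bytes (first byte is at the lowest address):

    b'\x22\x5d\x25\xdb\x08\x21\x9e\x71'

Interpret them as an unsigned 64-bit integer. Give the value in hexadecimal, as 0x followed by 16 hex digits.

In little-endian order the low byte comes first in memory.
Reassemble most-significant byte first: 71 9E 21 08 DB 25 5D 22 → 0x719E2108DB255D22.

0x719E2108DB255D22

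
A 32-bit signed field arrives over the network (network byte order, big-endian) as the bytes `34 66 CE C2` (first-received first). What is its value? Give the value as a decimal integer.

In big-endian order the high byte comes first in memory.
The bytes are already most-significant first: 0x3466CEC2.
0x3466CEC2 = 879152834.

879152834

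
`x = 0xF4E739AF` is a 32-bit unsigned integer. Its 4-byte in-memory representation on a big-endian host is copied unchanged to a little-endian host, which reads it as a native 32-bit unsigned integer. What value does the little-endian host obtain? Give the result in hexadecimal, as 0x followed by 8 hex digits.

Stored big-endian, the bytes at ascending addresses are F4 E7 39 AF.
Read back as little-endian, the first byte is least significant, giving 0xAF39E7F4.

0xAF39E7F4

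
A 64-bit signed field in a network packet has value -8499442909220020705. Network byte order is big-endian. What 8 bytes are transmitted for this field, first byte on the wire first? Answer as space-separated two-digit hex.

Two's complement of -8499442909220020705 in 64 bits: 8499442909220020705 = 0x75F4164B40C5A1E1; invert → 0x8A0BE9B4BF3A5E1E; add 1 → 0x8A0BE9B4BF3A5E1F.
Split into bytes (most-significant first): 8A 0B E9 B4 BF 3A 5E 1F.
Big-endian: lowest address holds the most-significant byte.
So the memory order matches the most-significant-first order: 8A 0B E9 B4 BF 3A 5E 1F.

8A 0B E9 B4 BF 3A 5E 1F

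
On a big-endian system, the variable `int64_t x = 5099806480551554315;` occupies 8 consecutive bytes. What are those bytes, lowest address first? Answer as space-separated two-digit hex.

46 C6 26 F9 60 82 AD 0B

5099806480551554315 in hexadecimal, padded to 64 bits, is 0x46C626F96082AD0B.
Split into bytes (most-significant first): 46 C6 26 F9 60 82 AD 0B.
Big-endian stores the most-significant byte at the lowest address.
So the memory order matches the most-significant-first order: 46 C6 26 F9 60 82 AD 0B.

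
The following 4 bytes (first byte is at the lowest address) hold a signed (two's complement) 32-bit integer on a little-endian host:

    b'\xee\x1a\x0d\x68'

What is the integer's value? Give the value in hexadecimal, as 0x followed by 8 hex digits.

Little-endian stores the least-significant byte at the lowest address.
Reassemble most-significant byte first: 68 0D 1A EE → 0x680D1AEE.

0x680D1AEE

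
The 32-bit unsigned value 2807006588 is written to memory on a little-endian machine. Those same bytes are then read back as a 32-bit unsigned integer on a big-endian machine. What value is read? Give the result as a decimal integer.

2089111463

2807006588 in 32-bit hexadecimal is 0xA74F857C.
Stored little-endian, the bytes at ascending addresses are 7C 85 4F A7.
Read back as big-endian, the last byte is least significant, giving 0x7C854FA7.
0x7C854FA7 = 2089111463.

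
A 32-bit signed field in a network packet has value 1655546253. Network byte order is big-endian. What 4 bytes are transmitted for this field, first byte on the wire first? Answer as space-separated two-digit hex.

62 AD A1 8D

1655546253 in hexadecimal, padded to 32 bits, is 0x62ADA18D.
Split into bytes (most-significant first): 62 AD A1 8D.
In big-endian order the high byte comes first in memory.
So the memory order matches the most-significant-first order: 62 AD A1 8D.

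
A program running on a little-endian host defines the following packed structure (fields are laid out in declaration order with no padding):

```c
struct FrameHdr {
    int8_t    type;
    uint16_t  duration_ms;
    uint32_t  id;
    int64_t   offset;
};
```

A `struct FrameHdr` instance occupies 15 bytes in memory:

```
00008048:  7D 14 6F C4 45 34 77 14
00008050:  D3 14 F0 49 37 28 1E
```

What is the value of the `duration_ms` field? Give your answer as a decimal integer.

28436

`duration_ms` follows `type` (1 byte), so it starts at byte offset 1 and occupies 2 bytes.
Bytes at offsets 1..2: 14 6F.
Little-endian stores the least-significant byte at the lowest address.
Reassemble most-significant byte first: 6F 14 → 0x6F14.
0x6F14 = 28436.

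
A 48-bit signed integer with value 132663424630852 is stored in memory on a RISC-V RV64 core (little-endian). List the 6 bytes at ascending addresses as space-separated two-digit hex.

132663424630852 in hexadecimal, padded to 48 bits, is 0x78A81C4CC044.
Split into bytes (most-significant first): 78 A8 1C 4C C0 44.
In little-endian order the low byte comes first in memory.
So at ascending addresses the bytes are 44 C0 4C 1C A8 78.

44 C0 4C 1C A8 78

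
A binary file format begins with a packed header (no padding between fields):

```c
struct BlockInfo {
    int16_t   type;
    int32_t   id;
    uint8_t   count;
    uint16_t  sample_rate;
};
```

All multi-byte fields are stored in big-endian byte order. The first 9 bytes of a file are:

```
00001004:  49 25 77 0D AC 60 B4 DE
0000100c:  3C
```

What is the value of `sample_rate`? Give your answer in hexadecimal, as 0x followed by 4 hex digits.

`sample_rate` follows `type` (2 B), `id` (4 B), `count` (1 B), so it starts at offset 2 + 4 + 1 = 7 and occupies 2 bytes.
Bytes at offsets 7..8: DE 3C.
Big-endian stores the most-significant byte at the lowest address.
The bytes are already most-significant first: 0xDE3C.

0xDE3C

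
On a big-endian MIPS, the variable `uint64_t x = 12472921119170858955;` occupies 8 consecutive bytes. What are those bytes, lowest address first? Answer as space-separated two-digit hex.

AD 18 B7 AC 6B A5 8F CB

12472921119170858955 in hexadecimal, padded to 64 bits, is 0xAD18B7AC6BA58FCB.
Split into bytes (most-significant first): AD 18 B7 AC 6B A5 8F CB.
Big-endian: lowest address holds the most-significant byte.
So the memory order matches the most-significant-first order: AD 18 B7 AC 6B A5 8F CB.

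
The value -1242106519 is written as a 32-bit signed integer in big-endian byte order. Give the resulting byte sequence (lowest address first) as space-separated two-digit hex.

Two's complement of -1242106519 in 32 bits: 1242106519 = 0x4A090A97; invert → 0xB5F6F568; add 1 → 0xB5F6F569.
Split into bytes (most-significant first): B5 F6 F5 69.
Big-endian stores the most-significant byte at the lowest address.
So the memory order matches the most-significant-first order: B5 F6 F5 69.

B5 F6 F5 69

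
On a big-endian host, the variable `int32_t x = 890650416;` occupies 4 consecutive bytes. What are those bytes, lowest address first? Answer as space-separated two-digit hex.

35 16 3F 30

890650416 in hexadecimal, padded to 32 bits, is 0x35163F30.
Split into bytes (most-significant first): 35 16 3F 30.
In big-endian order the high byte comes first in memory.
So the memory order matches the most-significant-first order: 35 16 3F 30.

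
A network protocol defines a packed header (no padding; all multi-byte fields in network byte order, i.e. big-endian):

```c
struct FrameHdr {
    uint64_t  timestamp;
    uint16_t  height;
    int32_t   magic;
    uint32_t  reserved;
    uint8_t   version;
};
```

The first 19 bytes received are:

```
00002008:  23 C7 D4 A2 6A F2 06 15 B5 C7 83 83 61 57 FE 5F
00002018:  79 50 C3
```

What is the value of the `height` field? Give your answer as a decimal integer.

`height` follows `timestamp` (8 bytes), so it starts at byte offset 8 and occupies 2 bytes.
Bytes at offsets 8..9: B5 C7.
In big-endian order the high byte comes first in memory.
The bytes are already most-significant first: 0xB5C7.
0xB5C7 = 46535.

46535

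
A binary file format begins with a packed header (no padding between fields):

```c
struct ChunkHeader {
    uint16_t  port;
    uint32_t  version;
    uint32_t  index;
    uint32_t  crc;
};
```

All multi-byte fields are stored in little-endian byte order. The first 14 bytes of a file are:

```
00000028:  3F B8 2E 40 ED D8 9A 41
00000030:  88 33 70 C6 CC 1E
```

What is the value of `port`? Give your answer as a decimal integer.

`port` is the first field, at byte offset 0, occupying 2 bytes.
Bytes at offsets 0..1: 3F B8.
Little-endian: lowest address holds the least-significant byte.
Reassemble most-significant byte first: B8 3F → 0xB83F.
0xB83F = 47167.

47167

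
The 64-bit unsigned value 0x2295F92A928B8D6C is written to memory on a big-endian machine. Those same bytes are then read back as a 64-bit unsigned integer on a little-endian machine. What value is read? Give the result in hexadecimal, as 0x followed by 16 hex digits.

0x6C8D8B922AF99522

Stored big-endian, the bytes at ascending addresses are 22 95 F9 2A 92 8B 8D 6C.
Read back as little-endian, the first byte is least significant, giving 0x6C8D8B922AF99522.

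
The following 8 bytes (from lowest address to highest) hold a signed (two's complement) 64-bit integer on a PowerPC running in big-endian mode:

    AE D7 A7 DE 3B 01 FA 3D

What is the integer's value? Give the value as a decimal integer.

In big-endian order the high byte comes first in memory.
The bytes are already most-significant first: 0xAED7A7DE3B01FA3D.
Top bit is set, so as a signed 64-bit value this is 0xAED7A7DE3B01FA3D − 2^64 = -5848021018202736067.

-5848021018202736067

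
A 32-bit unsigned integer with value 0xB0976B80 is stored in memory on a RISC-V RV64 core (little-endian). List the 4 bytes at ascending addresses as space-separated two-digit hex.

Split into bytes (most-significant first): B0 97 6B 80.
Little-endian stores the least-significant byte at the lowest address.
So at ascending addresses the bytes are 80 6B 97 B0.

80 6B 97 B0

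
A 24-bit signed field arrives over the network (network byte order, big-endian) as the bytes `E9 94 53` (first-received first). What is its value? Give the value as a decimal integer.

In big-endian order the high byte comes first in memory.
The bytes are already most-significant first: 0xE99453.
Top bit is set, so as a signed 24-bit value this is 0xE99453 − 2^24 = -1469357.

-1469357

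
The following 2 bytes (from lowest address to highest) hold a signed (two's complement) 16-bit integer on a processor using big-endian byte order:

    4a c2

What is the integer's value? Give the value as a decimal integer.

19138

Big-endian: lowest address holds the most-significant byte.
The bytes are already most-significant first: 0x4AC2.
0x4AC2 = 19138.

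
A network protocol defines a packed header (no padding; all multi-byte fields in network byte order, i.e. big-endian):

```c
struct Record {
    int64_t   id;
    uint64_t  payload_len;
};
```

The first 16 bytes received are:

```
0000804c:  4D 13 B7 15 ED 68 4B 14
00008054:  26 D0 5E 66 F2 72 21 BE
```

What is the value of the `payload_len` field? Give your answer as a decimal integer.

2796839164844319166

`payload_len` follows `id` (8 bytes), so it starts at byte offset 8 and occupies 8 bytes.
Bytes at offsets 8..15: 26 D0 5E 66 F2 72 21 BE.
In big-endian order the high byte comes first in memory.
The bytes are already most-significant first: 0x26D05E66F27221BE.
0x26D05E66F27221BE = 2796839164844319166.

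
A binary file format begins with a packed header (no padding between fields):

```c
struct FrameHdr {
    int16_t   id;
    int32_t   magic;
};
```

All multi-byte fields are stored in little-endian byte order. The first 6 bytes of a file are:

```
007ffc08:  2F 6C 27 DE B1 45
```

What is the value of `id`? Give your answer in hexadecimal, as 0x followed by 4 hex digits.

0x6C2F

`id` is the first field, at byte offset 0, occupying 2 bytes.
Bytes at offsets 0..1: 2F 6C.
Little-endian: lowest address holds the least-significant byte.
Reassemble most-significant byte first: 6C 2F → 0x6C2F.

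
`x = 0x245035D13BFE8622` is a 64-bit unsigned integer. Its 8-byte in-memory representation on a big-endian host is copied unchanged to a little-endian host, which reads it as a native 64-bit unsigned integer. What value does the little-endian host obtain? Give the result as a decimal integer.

Stored big-endian, the bytes at ascending addresses are 24 50 35 D1 3B FE 86 22.
Read back as little-endian, the first byte is least significant, giving 0x2286FE3BD1355024.
0x2286FE3BD1355024 = 2487955377035235364.

2487955377035235364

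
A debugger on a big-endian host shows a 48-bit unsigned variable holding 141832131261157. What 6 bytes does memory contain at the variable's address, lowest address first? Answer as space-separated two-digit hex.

80 FE DD CD 32 E5

141832131261157 in hexadecimal, padded to 48 bits, is 0x80FEDDCD32E5.
Split into bytes (most-significant first): 80 FE DD CD 32 E5.
Big-endian: lowest address holds the most-significant byte.
So the memory order matches the most-significant-first order: 80 FE DD CD 32 E5.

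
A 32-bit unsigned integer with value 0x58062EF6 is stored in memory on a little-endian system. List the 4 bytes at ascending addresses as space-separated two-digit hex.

F6 2E 06 58

Split into bytes (most-significant first): 58 06 2E F6.
Little-endian stores the least-significant byte at the lowest address.
So at ascending addresses the bytes are F6 2E 06 58.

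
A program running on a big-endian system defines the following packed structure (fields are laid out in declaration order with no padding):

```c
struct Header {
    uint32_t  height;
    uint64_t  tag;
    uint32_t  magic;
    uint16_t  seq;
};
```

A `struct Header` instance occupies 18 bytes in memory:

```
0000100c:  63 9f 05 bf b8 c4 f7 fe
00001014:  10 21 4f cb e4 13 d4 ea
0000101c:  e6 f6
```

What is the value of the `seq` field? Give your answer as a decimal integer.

59126

`seq` follows `height` (4 B), `tag` (8 B), `magic` (4 B), so it starts at offset 4 + 8 + 4 = 16 and occupies 2 bytes.
Bytes at offsets 16..17: E6 F6.
Big-endian stores the most-significant byte at the lowest address.
The bytes are already most-significant first: 0xE6F6.
0xE6F6 = 59126.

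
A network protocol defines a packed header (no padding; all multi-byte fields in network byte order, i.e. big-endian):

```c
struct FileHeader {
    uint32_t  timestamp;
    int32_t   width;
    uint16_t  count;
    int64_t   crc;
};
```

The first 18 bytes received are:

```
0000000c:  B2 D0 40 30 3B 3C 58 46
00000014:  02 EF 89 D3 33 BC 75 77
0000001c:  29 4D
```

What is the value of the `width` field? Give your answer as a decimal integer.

993810502

`width` follows `timestamp` (4 bytes), so it starts at byte offset 4 and occupies 4 bytes.
Bytes at offsets 4..7: 3B 3C 58 46.
Big-endian: lowest address holds the most-significant byte.
The bytes are already most-significant first: 0x3B3C5846.
0x3B3C5846 = 993810502.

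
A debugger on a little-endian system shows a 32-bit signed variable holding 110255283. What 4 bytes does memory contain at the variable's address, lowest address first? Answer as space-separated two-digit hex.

110255283 in hexadecimal, padded to 32 bits, is 0x06925CB3.
Split into bytes (most-significant first): 06 92 5C B3.
In little-endian order the low byte comes first in memory.
So at ascending addresses the bytes are B3 5C 92 06.

B3 5C 92 06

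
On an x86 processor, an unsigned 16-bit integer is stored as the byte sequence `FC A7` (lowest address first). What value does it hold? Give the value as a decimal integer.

Little-endian stores the least-significant byte at the lowest address.
Reassemble most-significant byte first: A7 FC → 0xA7FC.
0xA7FC = 43004.

43004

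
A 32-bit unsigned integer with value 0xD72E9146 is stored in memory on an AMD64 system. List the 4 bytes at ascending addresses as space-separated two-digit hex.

Split into bytes (most-significant first): D7 2E 91 46.
Little-endian stores the least-significant byte at the lowest address.
So at ascending addresses the bytes are 46 91 2E D7.

46 91 2E D7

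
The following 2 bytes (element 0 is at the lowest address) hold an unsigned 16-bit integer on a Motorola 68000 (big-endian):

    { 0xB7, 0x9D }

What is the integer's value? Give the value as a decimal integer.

Big-endian: lowest address holds the most-significant byte.
The bytes are already most-significant first: 0xB79D.
0xB79D = 47005.

47005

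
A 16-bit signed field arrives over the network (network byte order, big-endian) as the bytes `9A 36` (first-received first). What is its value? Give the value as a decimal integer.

-26058

Big-endian stores the most-significant byte at the lowest address.
The bytes are already most-significant first: 0x9A36.
Top bit is set, so as a signed 16-bit value this is 0x9A36 − 2^16 = -26058.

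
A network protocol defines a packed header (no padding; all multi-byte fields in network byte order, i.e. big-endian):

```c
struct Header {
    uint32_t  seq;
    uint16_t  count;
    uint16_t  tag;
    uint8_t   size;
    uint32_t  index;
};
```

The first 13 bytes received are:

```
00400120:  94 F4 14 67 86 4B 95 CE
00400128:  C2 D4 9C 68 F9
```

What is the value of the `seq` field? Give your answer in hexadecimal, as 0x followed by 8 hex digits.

`seq` is the first field, at byte offset 0, occupying 4 bytes.
Bytes at offsets 0..3: 94 F4 14 67.
Big-endian: lowest address holds the most-significant byte.
The bytes are already most-significant first: 0x94F41467.

0x94F41467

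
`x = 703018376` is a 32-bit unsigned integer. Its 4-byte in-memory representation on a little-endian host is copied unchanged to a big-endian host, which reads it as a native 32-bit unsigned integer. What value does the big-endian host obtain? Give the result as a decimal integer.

703018376 in 32-bit hexadecimal is 0x29E73588.
Stored little-endian, the bytes at ascending addresses are 88 35 E7 29.
Read back as big-endian, the last byte is least significant, giving 0x8835E729.
0x8835E729 = 2285233961.

2285233961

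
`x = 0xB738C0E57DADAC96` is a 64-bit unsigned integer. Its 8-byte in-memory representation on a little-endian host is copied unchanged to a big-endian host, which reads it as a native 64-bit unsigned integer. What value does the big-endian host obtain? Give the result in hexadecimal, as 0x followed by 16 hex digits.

Stored little-endian, the bytes at ascending addresses are 96 AC AD 7D E5 C0 38 B7.
Read back as big-endian, the last byte is least significant, giving 0x96ACAD7DE5C038B7.

0x96ACAD7DE5C038B7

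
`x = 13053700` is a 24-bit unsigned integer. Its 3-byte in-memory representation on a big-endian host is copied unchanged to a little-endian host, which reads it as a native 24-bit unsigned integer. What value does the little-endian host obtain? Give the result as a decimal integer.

13053700 in 24-bit hexadecimal is 0xC72F04.
Stored big-endian, the bytes at ascending addresses are C7 2F 04.
Read back as little-endian, the first byte is least significant, giving 0x042FC7.
0x042FC7 = 274375.

274375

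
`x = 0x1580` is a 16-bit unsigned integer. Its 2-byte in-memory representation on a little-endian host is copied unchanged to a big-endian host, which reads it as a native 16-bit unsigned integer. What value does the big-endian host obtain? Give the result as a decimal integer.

Stored little-endian, the bytes at ascending addresses are 80 15.
Read back as big-endian, the last byte is least significant, giving 0x8015.
0x8015 = 32789.

32789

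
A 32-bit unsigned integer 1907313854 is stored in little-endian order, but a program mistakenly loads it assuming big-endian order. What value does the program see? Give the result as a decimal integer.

3192696689

1907313854 in 32-bit hexadecimal is 0x71AF4CBE.
Stored little-endian, the bytes at ascending addresses are BE 4C AF 71.
Read back as big-endian, the last byte is least significant, giving 0xBE4CAF71.
0xBE4CAF71 = 3192696689.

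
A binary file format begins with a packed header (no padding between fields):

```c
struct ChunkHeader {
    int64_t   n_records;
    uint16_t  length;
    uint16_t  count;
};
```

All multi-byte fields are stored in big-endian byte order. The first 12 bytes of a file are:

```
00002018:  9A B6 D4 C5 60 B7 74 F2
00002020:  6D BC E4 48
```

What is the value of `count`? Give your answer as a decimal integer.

58440

`count` follows `n_records` (8 B), `length` (2 B), so it starts at offset 8 + 2 = 10 and occupies 2 bytes.
Bytes at offsets 10..11: E4 48.
Big-endian: lowest address holds the most-significant byte.
The bytes are already most-significant first: 0xE448.
0xE448 = 58440.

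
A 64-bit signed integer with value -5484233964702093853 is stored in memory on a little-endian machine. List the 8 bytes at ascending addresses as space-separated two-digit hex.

Two's complement of -5484233964702093853 in 64 bits: 5484233964702093853 = 0x4C1BE9BBF333521D; invert → 0xB3E416440CCCADE2; add 1 → 0xB3E416440CCCADE3.
Split into bytes (most-significant first): B3 E4 16 44 0C CC AD E3.
Little-endian: lowest address holds the least-significant byte.
So at ascending addresses the bytes are E3 AD CC 0C 44 16 E4 B3.

E3 AD CC 0C 44 16 E4 B3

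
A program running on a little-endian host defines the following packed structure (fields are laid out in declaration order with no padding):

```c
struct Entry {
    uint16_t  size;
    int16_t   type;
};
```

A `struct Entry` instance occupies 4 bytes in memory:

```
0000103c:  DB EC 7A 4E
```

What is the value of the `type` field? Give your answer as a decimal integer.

20090

`type` follows `size` (2 bytes), so it starts at byte offset 2 and occupies 2 bytes.
Bytes at offsets 2..3: 7A 4E.
Little-endian: lowest address holds the least-significant byte.
Reassemble most-significant byte first: 4E 7A → 0x4E7A.
0x4E7A = 20090.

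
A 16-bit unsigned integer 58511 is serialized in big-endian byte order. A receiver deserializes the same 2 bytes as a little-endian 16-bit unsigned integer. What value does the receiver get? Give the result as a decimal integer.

58511 in 16-bit hexadecimal is 0xE48F.
Stored big-endian, the bytes at ascending addresses are E4 8F.
Read back as little-endian, the first byte is least significant, giving 0x8FE4.
0x8FE4 = 36836.

36836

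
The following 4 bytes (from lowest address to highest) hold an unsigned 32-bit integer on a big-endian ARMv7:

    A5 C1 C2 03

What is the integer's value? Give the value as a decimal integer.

In big-endian order the high byte comes first in memory.
The bytes are already most-significant first: 0xA5C1C203.
0xA5C1C203 = 2780938755.

2780938755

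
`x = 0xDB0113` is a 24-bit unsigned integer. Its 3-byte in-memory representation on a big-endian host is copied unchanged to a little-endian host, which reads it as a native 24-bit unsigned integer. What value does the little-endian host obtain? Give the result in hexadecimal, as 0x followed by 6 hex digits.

0x1301DB

Stored big-endian, the bytes at ascending addresses are DB 01 13.
Read back as little-endian, the first byte is least significant, giving 0x1301DB.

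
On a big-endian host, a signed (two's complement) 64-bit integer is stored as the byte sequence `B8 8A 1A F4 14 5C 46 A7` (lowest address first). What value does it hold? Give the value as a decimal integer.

In big-endian order the high byte comes first in memory.
The bytes are already most-significant first: 0xB88A1AF4145C46A7.
Top bit is set, so as a signed 64-bit value this is 0xB88A1AF4145C46A7 − 2^64 = -5149273588328806745.

-5149273588328806745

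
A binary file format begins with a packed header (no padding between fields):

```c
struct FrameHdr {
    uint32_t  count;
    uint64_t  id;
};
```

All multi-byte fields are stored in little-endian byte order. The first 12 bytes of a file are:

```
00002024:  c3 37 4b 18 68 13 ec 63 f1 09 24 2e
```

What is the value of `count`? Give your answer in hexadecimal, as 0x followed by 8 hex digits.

0x184B37C3

`count` is the first field, at byte offset 0, occupying 4 bytes.
Bytes at offsets 0..3: C3 37 4B 18.
In little-endian order the low byte comes first in memory.
Reassemble most-significant byte first: 18 4B 37 C3 → 0x184B37C3.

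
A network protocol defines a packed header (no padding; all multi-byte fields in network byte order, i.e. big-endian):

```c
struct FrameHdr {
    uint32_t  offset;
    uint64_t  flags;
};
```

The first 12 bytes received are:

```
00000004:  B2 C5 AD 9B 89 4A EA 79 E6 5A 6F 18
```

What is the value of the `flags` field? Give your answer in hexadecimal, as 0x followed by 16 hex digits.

`flags` follows `offset` (4 bytes), so it starts at byte offset 4 and occupies 8 bytes.
Bytes at offsets 4..11: 89 4A EA 79 E6 5A 6F 18.
In big-endian order the high byte comes first in memory.
The bytes are already most-significant first: 0x894AEA79E65A6F18.

0x894AEA79E65A6F18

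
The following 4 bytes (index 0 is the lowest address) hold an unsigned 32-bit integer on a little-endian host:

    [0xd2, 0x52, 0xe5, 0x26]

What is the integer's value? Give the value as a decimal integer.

Little-endian: lowest address holds the least-significant byte.
Reassemble most-significant byte first: 26 E5 52 D2 → 0x26E552D2.
0x26E552D2 = 652563154.

652563154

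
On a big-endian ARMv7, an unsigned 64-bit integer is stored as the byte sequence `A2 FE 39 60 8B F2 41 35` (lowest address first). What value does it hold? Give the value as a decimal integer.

Big-endian: lowest address holds the most-significant byte.
The bytes are already most-significant first: 0xA2FE39608BF24135.
0xA2FE39608BF24135 = 11744887965056385333.

11744887965056385333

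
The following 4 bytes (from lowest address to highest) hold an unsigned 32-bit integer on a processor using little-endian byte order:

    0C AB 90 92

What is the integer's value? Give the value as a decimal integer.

2458954508

In little-endian order the low byte comes first in memory.
Reassemble most-significant byte first: 92 90 AB 0C → 0x9290AB0C.
0x9290AB0C = 2458954508.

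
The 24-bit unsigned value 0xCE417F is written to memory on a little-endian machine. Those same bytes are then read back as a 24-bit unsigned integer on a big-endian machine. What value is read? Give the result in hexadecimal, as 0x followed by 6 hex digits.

Stored little-endian, the bytes at ascending addresses are 7F 41 CE.
Read back as big-endian, the last byte is least significant, giving 0x7F41CE.

0x7F41CE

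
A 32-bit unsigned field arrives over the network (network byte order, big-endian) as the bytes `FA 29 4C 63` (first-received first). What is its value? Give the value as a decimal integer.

Big-endian stores the most-significant byte at the lowest address.
The bytes are already most-significant first: 0xFA294C63.
0xFA294C63 = 4197010531.

4197010531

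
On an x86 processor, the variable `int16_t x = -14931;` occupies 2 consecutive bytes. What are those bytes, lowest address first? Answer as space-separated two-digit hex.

AD C5

Two's complement of -14931 in 16 bits: 14931 = 0x3A53; invert → 0xC5AC; add 1 → 0xC5AD.
Split into bytes (most-significant first): C5 AD.
Little-endian: lowest address holds the least-significant byte.
So at ascending addresses the bytes are AD C5.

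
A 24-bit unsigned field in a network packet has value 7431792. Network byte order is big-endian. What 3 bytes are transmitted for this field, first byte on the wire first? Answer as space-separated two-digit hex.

7431792 in hexadecimal, padded to 24 bits, is 0x716670.
Split into bytes (most-significant first): 71 66 70.
Big-endian stores the most-significant byte at the lowest address.
So the memory order matches the most-significant-first order: 71 66 70.

71 66 70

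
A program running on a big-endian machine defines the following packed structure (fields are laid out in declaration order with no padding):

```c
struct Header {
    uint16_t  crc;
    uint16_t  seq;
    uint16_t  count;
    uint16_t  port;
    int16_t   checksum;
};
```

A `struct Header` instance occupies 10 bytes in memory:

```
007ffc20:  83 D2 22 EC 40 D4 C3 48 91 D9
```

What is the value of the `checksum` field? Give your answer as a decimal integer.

`checksum` follows `crc` (2 B), `seq` (2 B), `count` (2 B), `port` (2 B), so it starts at offset 2 + 2 + 2 + 2 = 8 and occupies 2 bytes.
Bytes at offsets 8..9: 91 D9.
In big-endian order the high byte comes first in memory.
The bytes are already most-significant first: 0x91D9.
Top bit is set, so as a signed 16-bit value this is 0x91D9 − 2^16 = -28199.

-28199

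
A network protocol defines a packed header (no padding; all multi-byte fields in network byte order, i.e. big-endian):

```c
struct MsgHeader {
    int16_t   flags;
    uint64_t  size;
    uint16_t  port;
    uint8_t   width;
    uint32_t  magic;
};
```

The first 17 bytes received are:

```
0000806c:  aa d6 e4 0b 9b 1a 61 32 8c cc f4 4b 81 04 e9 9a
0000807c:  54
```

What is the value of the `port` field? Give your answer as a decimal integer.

62539

`port` follows `flags` (2 B), `size` (8 B), so it starts at offset 2 + 8 = 10 and occupies 2 bytes.
Bytes at offsets 10..11: F4 4B.
In big-endian order the high byte comes first in memory.
The bytes are already most-significant first: 0xF44B.
0xF44B = 62539.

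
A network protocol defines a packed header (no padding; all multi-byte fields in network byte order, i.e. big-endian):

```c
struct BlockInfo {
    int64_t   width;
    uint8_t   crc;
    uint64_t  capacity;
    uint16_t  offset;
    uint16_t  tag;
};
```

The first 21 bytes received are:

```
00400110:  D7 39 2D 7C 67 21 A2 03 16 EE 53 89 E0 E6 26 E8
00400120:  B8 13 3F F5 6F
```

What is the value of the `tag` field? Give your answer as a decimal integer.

`tag` follows `width` (8 B), `crc` (1 B), `capacity` (8 B), `offset` (2 B), so it starts at offset 8 + 1 + 8 + 2 = 19 and occupies 2 bytes.
Bytes at offsets 19..20: F5 6F.
In big-endian order the high byte comes first in memory.
The bytes are already most-significant first: 0xF56F.
0xF56F = 62831.

62831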